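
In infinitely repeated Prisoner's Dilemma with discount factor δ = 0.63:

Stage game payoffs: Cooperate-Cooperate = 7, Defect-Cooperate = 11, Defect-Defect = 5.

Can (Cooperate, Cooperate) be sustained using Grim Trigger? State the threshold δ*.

δ* = 0.6667; since δ = 0.63 < 0.6667, cooperation cannot be sustained

Work:
For Grim Trigger:
Cooperate forever: 7/(1-δ)
Defect then punished: 11 + 5·δ/(1-δ)
Need: 7/(1-δ) ≥ 11 + 5·δ/(1-δ)
Solving: δ ≥ (T-R)/(T-P) = (11-7)/(11-5) = 0.6667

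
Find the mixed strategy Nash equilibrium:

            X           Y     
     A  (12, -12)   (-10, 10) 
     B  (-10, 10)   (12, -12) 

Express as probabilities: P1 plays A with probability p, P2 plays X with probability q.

p = 0.5, q = 0.5

Work:
Find probabilities that make opponent indifferent:
P2 chooses q to make P1 indifferent between A and B
P1 chooses p to make P2 indifferent between X and Y
Mixed NE: P1 plays (A: 0.5, B: 0.5), P2 plays (X: 0.5, Y: 0.5)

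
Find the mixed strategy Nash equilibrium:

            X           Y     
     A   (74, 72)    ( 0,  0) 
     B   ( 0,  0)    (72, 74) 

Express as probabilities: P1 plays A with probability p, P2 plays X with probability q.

p = 0.5068, q = 0.4932

Work:
Find probabilities that make opponent indifferent:
P2 chooses q to make P1 indifferent between A and B
P1 chooses p to make P2 indifferent between X and Y
Mixed NE: P1 plays (A: 0.5068, B: 0.4932), P2 plays (X: 0.4932, Y: 0.5068)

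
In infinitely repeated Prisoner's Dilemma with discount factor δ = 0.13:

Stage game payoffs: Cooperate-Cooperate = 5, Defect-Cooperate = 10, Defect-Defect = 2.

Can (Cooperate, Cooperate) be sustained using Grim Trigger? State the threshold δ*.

δ* = 0.625; since δ = 0.13 < 0.625, cooperation cannot be sustained

Work:
For Grim Trigger:
Cooperate forever: 5/(1-δ)
Defect then punished: 10 + 2·δ/(1-δ)
Need: 5/(1-δ) ≥ 10 + 2·δ/(1-δ)
Solving: δ ≥ (T-R)/(T-P) = (10-5)/(10-2) = 0.625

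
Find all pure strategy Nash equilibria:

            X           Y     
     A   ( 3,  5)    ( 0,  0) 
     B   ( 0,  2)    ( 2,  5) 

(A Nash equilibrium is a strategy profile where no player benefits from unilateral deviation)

Nash equilibrium: (A, X), (B, Y)

Work:
Best responses:
  P1 vs X: payoffs [3, 0] → best response A (payoff 3)
  P1 vs Y: payoffs [0, 2] → best response B (payoff 2)
  P2 vs A: payoffs [5, 0] → best response X (payoff 5)
  P2 vs B: payoffs [2, 5] → best response Y (payoff 5)
Mutual best responses: (A,X), (B,Y) → Nash equilibria.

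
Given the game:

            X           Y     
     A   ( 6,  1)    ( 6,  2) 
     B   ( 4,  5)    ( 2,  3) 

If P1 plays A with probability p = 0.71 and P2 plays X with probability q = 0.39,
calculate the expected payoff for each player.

E[P1] = 5.0662, E[P2] = 2.2393

Work:
E[P1] = p·q·π₁(A,X) + p·(1-q)·π₁(A,Y) + (1-p)·q·π₁(B,X) + (1-p)·(1-q)·π₁(B,Y)
= 0.71·0.39·6 + 0.71·0.61·6 + 0.29·0.39·4 + 0.29·0.61·2
= 5.0662

E[P2] = 2.2393 (similar calculation)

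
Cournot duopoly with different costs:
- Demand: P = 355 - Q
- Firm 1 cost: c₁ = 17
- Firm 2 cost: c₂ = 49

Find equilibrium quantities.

q₁* = 123.33, q₂* = 91.33

Work:
Reaction: q₁ = (355 - 17 - q₂)/2
Reaction: q₂ = (355 - 49 - q₁)/2
Solve simultaneously:
q₁* = (355 - 2×17 + 49)/3 = 123.33
q₂* = (355 - 2×49 + 17)/3 = 91.33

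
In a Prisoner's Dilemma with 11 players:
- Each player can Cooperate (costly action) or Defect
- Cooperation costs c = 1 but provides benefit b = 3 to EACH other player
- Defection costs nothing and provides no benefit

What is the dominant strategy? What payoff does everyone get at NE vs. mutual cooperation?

Dominant: Defect; NE payoff = 0; Coop payoff = 29

Work:
Defect dominates (saves cost c = 1, benefit to others is external)
NE: All defect → everyone gets 0
If all cooperate: each receives (10)×3 - 1 = 29
Social dilemma: 29 > 0 but NE gives 0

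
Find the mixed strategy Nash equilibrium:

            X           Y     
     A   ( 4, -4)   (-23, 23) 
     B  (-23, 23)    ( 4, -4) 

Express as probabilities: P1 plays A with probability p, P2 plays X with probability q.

p = 0.5, q = 0.5

Work:
Find probabilities that make opponent indifferent:
P2 chooses q to make P1 indifferent between A and B
P1 chooses p to make P2 indifferent between X and Y
Mixed NE: P1 plays (A: 0.5, B: 0.5), P2 plays (X: 0.5, Y: 0.5)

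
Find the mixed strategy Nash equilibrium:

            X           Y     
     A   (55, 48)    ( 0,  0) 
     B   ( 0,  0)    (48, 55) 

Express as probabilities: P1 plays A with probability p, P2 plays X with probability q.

p = 0.534, q = 0.466

Work:
Find probabilities that make opponent indifferent:
P2 chooses q to make P1 indifferent between A and B
P1 chooses p to make P2 indifferent between X and Y
Mixed NE: P1 plays (A: 0.534, B: 0.466), P2 plays (X: 0.466, Y: 0.534)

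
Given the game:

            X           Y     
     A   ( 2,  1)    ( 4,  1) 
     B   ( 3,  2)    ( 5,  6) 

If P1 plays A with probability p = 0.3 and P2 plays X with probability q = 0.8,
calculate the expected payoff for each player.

E[P1] = 3.1, E[P2] = 2.26

Work:
E[P1] = p·q·π₁(A,X) + p·(1-q)·π₁(A,Y) + (1-p)·q·π₁(B,X) + (1-p)·(1-q)·π₁(B,Y)
= 0.3·0.8·2 + 0.3·0.2·4 + 0.7·0.8·3 + 0.7·0.2·5
= 3.1

E[P2] = 2.26 (similar calculation)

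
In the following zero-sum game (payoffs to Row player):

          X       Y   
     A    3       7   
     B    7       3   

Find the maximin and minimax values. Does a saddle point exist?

Maximin = 3, Minimax = 7, Saddle: False

Work:
Row minimums: [3, 3] → maximin = 3
Column maximums: [7, 7] → minimax = 7
No saddle point (maximin ≠ minimax). Mixed strategy needed.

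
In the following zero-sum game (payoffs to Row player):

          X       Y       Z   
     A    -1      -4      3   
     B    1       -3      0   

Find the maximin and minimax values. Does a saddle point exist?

Maximin = -3, Minimax = -3, Saddle: True

Work:
Row minimums: [-4, -3] → maximin = -3
Column maximums: [1, -3, 3] → minimax = -3
Saddle point exists! Game value = -3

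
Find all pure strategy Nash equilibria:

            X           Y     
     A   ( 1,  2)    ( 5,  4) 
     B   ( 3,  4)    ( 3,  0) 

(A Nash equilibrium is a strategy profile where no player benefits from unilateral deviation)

Nash equilibrium: (A, Y), (B, X)

Work:
Best responses:
  P1 vs X: payoffs [1, 3] → best response B (payoff 3)
  P1 vs Y: payoffs [5, 3] → best response A (payoff 5)
  P2 vs A: payoffs [2, 4] → best response Y (payoff 4)
  P2 vs B: payoffs [4, 0] → best response X (payoff 4)
Mutual best responses: (A,Y), (B,X) → Nash equilibria.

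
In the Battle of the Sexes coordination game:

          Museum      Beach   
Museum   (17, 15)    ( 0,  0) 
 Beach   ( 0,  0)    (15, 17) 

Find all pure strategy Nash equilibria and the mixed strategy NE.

Pure NE: (Museum, Museum) and (Beach, Beach); Mixed NE: p = 0.5312, q = 0.4688

Work:
Check pure NE:
(Museum, Museum): (17, 15) - no unilateral deviation beneficial
(Beach, Beach): (15, 17) - no unilateral deviation beneficial
Mixed NE: P1 plays Museum with p = 0.5312, P2 plays Museum with q = 0.4688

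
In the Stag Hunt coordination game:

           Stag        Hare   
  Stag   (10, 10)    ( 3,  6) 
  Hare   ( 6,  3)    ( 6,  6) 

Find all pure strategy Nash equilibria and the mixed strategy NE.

Pure NE: (Stag, Stag) and (Hare, Hare); Mixed NE: p = 0.4286, q = 0.4286

Work:
Check pure NE:
(Stag, Stag): (10, 10) - no unilateral deviation beneficial
(Hare, Hare): (6, 6) - no unilateral deviation beneficial
Mixed NE: P1 plays Stag with p = 0.4286, P2 plays Stag with q = 0.4286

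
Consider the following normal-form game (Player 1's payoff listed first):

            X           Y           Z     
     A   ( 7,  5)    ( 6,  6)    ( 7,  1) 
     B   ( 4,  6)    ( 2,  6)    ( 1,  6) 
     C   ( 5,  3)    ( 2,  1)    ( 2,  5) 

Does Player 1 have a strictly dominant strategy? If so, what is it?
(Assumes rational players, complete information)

Yes, Player 1's strictly dominant strategy is A

Work:
A strategy strictly dominates another if it gives a strictly higher payoff against every opponent action. Compare each pair of P1's strategies column-by-column:
  A vs B: [7 vs 4, 6 vs 2, 7 vs 1] → A strictly dominates B
  A vs C: [7 vs 5, 6 vs 2, 7 vs 2] → A strictly dominates C
  B vs A: [4 vs 7, 2 vs 6, 1 vs 7] → B does not strictly dominate A (column X: 4 ≤ 7)
  B vs C: [4 vs 5, 2 vs 2, 1 vs 2] → B does not strictly dominate C (column X: 4 ≤ 5)
  C vs A: [5 vs 7, 2 vs 6, 2 vs 7] → C does not strictly dominate A (column X: 5 ≤ 7)
  C vs B: [5 vs 4, 2 vs 2, 2 vs 1] → C does not strictly dominate B (column Y: 2 ≤ 2)
A strictly dominates every other strategy → strictly dominant.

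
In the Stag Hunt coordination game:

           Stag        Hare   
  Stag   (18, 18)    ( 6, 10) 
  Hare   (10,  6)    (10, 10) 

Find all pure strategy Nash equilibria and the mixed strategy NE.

Pure NE: (Stag, Stag) and (Hare, Hare); Mixed NE: p = 0.3333, q = 0.3333

Work:
Check pure NE:
(Stag, Stag): (18, 18) - no unilateral deviation beneficial
(Hare, Hare): (10, 10) - no unilateral deviation beneficial
Mixed NE: P1 plays Stag with p = 0.3333, P2 plays Stag with q = 0.3333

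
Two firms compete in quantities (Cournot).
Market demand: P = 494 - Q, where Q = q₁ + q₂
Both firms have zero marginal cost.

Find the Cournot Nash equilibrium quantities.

q₁* = q₂* = 164.67; P* = 164.67

Work:
Profit: π_i = P·q_i = (a - q_i - q_j)·q_i
FOC: ∂π_i/∂q_i = a - 2q_i - q_j = 0
Reaction function: q_i = (494 - q_j)/2
Symmetry: q* = 494/3 = 164.67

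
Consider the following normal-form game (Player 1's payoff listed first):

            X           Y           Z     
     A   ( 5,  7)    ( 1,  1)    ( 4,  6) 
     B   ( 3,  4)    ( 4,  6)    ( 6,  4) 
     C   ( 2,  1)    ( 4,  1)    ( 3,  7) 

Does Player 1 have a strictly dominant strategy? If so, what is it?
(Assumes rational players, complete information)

No strictly dominant strategy exists for Player 1

Work:
A strategy strictly dominates another if it gives a strictly higher payoff against every opponent action. Compare each pair of P1's strategies column-by-column:
  A vs B: [5 vs 3, 1 vs 4, 4 vs 6] → A does not strictly dominate B (column Y: 1 ≤ 4)
  A vs C: [5 vs 2, 1 vs 4, 4 vs 3] → A does not strictly dominate C (column Y: 1 ≤ 4)
  B vs A: [3 vs 5, 4 vs 1, 6 vs 4] → B does not strictly dominate A (column X: 3 ≤ 5)
  B vs C: [3 vs 2, 4 vs 4, 6 vs 3] → B does not strictly dominate C (column Y: 4 ≤ 4)
  C vs A: [2 vs 5, 4 vs 1, 3 vs 4] → C does not strictly dominate A (column X: 2 ≤ 5)
  C vs B: [2 vs 3, 4 vs 4, 3 vs 6] → C does not strictly dominate B (column X: 2 ≤ 3)
No single strategy strictly dominates all others → no strictly dominant strategy.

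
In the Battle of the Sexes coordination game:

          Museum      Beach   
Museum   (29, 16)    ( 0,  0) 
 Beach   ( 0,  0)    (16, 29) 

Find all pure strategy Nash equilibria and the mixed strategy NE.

Pure NE: (Museum, Museum) and (Beach, Beach); Mixed NE: p = 0.6444, q = 0.3556

Work:
Check pure NE:
(Museum, Museum): (29, 16) - no unilateral deviation beneficial
(Beach, Beach): (16, 29) - no unilateral deviation beneficial
Mixed NE: P1 plays Museum with p = 0.6444, P2 plays Museum with q = 0.3556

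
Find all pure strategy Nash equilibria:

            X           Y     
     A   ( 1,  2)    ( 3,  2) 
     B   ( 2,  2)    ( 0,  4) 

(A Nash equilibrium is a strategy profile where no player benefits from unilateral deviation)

Nash equilibrium: (A, Y)

Work:
Best responses:
  P1 vs X: payoffs [1, 2] → best response B (payoff 2)
  P1 vs Y: payoffs [3, 0] → best response A (payoff 3)
  P2 vs A: payoffs [2, 2] → best response X/Y (payoff 2)
  P2 vs B: payoffs [2, 4] → best response Y (payoff 4)
Mutual best responses: (A,Y) → Nash equilibria.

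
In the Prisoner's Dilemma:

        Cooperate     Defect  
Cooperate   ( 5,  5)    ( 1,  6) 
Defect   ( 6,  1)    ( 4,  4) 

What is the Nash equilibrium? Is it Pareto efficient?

(Defect, Defect) is NE; not Pareto efficient

Work:
Defect dominates Cooperate for both players:
If P2 cooperates: Defect (6) > Cooperate (5)
If P2 defects: Defect (4) > Cooperate (1)
NE: (Defect, Defect) with payoff (4, 4)
But (Cooperate, Cooperate) = (5, 5) Pareto dominates (4, 4)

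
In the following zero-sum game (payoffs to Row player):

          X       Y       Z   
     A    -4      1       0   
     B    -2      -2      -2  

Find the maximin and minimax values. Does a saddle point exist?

Maximin = -2, Minimax = -2, Saddle: True

Work:
Row minimums: [-4, -2] → maximin = -2
Column maximums: [-2, 1, 0] → minimax = -2
Saddle point exists! Game value = -2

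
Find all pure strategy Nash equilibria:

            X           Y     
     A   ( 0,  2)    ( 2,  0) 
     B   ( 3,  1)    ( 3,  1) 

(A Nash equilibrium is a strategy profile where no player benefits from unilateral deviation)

Nash equilibrium: (B, X), (B, Y)

Work:
Best responses:
  P1 vs X: payoffs [0, 3] → best response B (payoff 3)
  P1 vs Y: payoffs [2, 3] → best response B (payoff 3)
  P2 vs A: payoffs [2, 0] → best response X (payoff 2)
  P2 vs B: payoffs [1, 1] → best response X/Y (payoff 1)
Mutual best responses: (B,X), (B,Y) → Nash equilibria.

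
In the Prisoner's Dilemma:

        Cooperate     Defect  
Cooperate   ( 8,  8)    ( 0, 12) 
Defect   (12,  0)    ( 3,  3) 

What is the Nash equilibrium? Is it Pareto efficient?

(Defect, Defect) is NE; not Pareto efficient

Work:
Defect dominates Cooperate for both players:
If P2 cooperates: Defect (12) > Cooperate (8)
If P2 defects: Defect (3) > Cooperate (0)
NE: (Defect, Defect) with payoff (3, 3)
But (Cooperate, Cooperate) = (8, 8) Pareto dominates (3, 3)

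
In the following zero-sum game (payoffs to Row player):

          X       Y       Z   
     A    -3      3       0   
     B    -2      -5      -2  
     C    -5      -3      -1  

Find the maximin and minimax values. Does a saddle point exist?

Maximin = -3, Minimax = -2, Saddle: False

Work:
Row minimums: [-3, -5, -5] → maximin = -3
Column maximums: [-2, 3, 0] → minimax = -2
No saddle point (maximin ≠ minimax). Mixed strategy needed.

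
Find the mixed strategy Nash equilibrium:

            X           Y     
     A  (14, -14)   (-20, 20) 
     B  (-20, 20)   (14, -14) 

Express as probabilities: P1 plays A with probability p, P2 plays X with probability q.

p = 0.5, q = 0.5

Work:
Find probabilities that make opponent indifferent:
P2 chooses q to make P1 indifferent between A and B
P1 chooses p to make P2 indifferent between X and Y
Mixed NE: P1 plays (A: 0.5, B: 0.5), P2 plays (X: 0.5, Y: 0.5)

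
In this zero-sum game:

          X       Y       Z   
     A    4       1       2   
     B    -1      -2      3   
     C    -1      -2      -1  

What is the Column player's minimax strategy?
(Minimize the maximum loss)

Column should play Y, value = 1

Work:
Column player minimizes Row's maximum payoff:
Column X: max payoff to Row = 4
Column Y: max payoff to Row = 1
Column Z: max payoff to Row = 3
Minimum is 1, achieved by column Y.
Minimax strategy: Y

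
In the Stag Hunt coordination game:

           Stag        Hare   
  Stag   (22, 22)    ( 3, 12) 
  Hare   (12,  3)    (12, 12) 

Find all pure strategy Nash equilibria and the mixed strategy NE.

Pure NE: (Stag, Stag) and (Hare, Hare); Mixed NE: p = 0.4737, q = 0.4737

Work:
Check pure NE:
(Stag, Stag): (22, 22) - no unilateral deviation beneficial
(Hare, Hare): (12, 12) - no unilateral deviation beneficial
Mixed NE: P1 plays Stag with p = 0.4737, P2 plays Stag with q = 0.4737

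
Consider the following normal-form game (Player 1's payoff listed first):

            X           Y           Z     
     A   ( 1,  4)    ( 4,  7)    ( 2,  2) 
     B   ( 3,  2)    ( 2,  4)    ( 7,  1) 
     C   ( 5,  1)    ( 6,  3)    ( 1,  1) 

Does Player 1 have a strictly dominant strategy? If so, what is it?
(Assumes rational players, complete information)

No strictly dominant strategy exists for Player 1

Work:
A strategy strictly dominates another if it gives a strictly higher payoff against every opponent action. Compare each pair of P1's strategies column-by-column:
  A vs B: [1 vs 3, 4 vs 2, 2 vs 7] → A does not strictly dominate B (column X: 1 ≤ 3)
  A vs C: [1 vs 5, 4 vs 6, 2 vs 1] → A does not strictly dominate C (column X: 1 ≤ 5)
  B vs A: [3 vs 1, 2 vs 4, 7 vs 2] → B does not strictly dominate A (column Y: 2 ≤ 4)
  B vs C: [3 vs 5, 2 vs 6, 7 vs 1] → B does not strictly dominate C (column X: 3 ≤ 5)
  C vs A: [5 vs 1, 6 vs 4, 1 vs 2] → C does not strictly dominate A (column Z: 1 ≤ 2)
  C vs B: [5 vs 3, 6 vs 2, 1 vs 7] → C does not strictly dominate B (column Z: 1 ≤ 7)
No single strategy strictly dominates all others → no strictly dominant strategy.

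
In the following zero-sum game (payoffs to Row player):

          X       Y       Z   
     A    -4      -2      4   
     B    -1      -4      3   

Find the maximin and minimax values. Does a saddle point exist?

Maximin = -4, Minimax = -2, Saddle: False

Work:
Row minimums: [-4, -4] → maximin = -4
Column maximums: [-1, -2, 4] → minimax = -2
No saddle point (maximin ≠ minimax). Mixed strategy needed.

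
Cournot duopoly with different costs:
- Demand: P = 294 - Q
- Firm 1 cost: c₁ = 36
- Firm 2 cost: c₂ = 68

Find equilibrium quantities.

q₁* = 96.67, q₂* = 64.67

Work:
Reaction: q₁ = (294 - 36 - q₂)/2
Reaction: q₂ = (294 - 68 - q₁)/2
Solve simultaneously:
q₁* = (294 - 2×36 + 68)/3 = 96.67
q₂* = (294 - 2×68 + 36)/3 = 64.67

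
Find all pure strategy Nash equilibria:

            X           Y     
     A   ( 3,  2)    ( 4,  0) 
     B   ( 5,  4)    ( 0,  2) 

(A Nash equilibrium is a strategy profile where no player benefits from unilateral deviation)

Nash equilibrium: (B, X)

Work:
Best responses:
  P1 vs X: payoffs [3, 5] → best response B (payoff 5)
  P1 vs Y: payoffs [4, 0] → best response A (payoff 4)
  P2 vs A: payoffs [2, 0] → best response X (payoff 2)
  P2 vs B: payoffs [4, 2] → best response X (payoff 4)
Mutual best responses: (B,X) → Nash equilibria.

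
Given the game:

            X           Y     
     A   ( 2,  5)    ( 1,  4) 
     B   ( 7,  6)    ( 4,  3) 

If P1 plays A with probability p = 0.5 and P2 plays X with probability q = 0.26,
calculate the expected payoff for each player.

E[P1] = 3.02, E[P2] = 4.02

Work:
E[P1] = p·q·π₁(A,X) + p·(1-q)·π₁(A,Y) + (1-p)·q·π₁(B,X) + (1-p)·(1-q)·π₁(B,Y)
= 0.5·0.26·2 + 0.5·0.74·1 + 0.5·0.26·7 + 0.5·0.74·4
= 3.02

E[P2] = 4.02 (similar calculation)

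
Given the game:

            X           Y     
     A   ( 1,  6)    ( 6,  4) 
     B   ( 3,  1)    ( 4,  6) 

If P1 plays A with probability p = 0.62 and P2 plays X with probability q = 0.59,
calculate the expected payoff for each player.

E[P1] = 3.1868, E[P2] = 4.3706

Work:
E[P1] = p·q·π₁(A,X) + p·(1-q)·π₁(A,Y) + (1-p)·q·π₁(B,X) + (1-p)·(1-q)·π₁(B,Y)
= 0.62·0.59·1 + 0.62·0.41·6 + 0.38·0.59·3 + 0.38·0.41·4
= 3.1868

E[P2] = 4.3706 (similar calculation)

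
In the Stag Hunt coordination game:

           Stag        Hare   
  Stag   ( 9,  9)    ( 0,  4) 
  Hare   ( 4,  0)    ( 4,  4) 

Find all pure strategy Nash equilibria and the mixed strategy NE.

Pure NE: (Stag, Stag) and (Hare, Hare); Mixed NE: p = 0.4444, q = 0.4444

Work:
Check pure NE:
(Stag, Stag): (9, 9) - no unilateral deviation beneficial
(Hare, Hare): (4, 4) - no unilateral deviation beneficial
Mixed NE: P1 plays Stag with p = 0.4444, P2 plays Stag with q = 0.4444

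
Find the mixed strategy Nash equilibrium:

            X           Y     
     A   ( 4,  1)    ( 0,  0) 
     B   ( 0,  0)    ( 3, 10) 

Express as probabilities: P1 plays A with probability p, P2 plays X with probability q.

p = 0.9091, q = 0.4286

Work:
Find probabilities that make opponent indifferent:
P2 chooses q to make P1 indifferent between A and B
P1 chooses p to make P2 indifferent between X and Y
Mixed NE: P1 plays (A: 0.9091, B: 0.0909), P2 plays (X: 0.4286, Y: 0.5714)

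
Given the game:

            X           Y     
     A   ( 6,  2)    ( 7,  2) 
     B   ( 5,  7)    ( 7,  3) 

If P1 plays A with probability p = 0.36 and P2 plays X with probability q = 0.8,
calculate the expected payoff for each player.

E[P1] = 5.688, E[P2] = 4.688

Work:
E[P1] = p·q·π₁(A,X) + p·(1-q)·π₁(A,Y) + (1-p)·q·π₁(B,X) + (1-p)·(1-q)·π₁(B,Y)
= 0.36·0.8·6 + 0.36·0.2·7 + 0.64·0.8·5 + 0.64·0.2·7
= 5.688

E[P2] = 4.688 (similar calculation)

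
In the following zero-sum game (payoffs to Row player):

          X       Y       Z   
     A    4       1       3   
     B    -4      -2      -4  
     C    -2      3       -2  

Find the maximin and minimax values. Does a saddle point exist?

Maximin = 1, Minimax = 3, Saddle: False

Work:
Row minimums: [1, -4, -2] → maximin = 1
Column maximums: [4, 3, 3] → minimax = 3
No saddle point (maximin ≠ minimax). Mixed strategy needed.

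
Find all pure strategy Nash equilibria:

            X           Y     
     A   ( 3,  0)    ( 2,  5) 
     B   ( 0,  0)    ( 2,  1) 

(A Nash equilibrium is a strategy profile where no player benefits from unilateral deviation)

Nash equilibrium: (A, Y), (B, Y)

Work:
Best responses:
  P1 vs X: payoffs [3, 0] → best response A (payoff 3)
  P1 vs Y: payoffs [2, 2] → best response A/B (payoff 2)
  P2 vs A: payoffs [0, 5] → best response Y (payoff 5)
  P2 vs B: payoffs [0, 1] → best response Y (payoff 1)
Mutual best responses: (A,Y), (B,Y) → Nash equilibria.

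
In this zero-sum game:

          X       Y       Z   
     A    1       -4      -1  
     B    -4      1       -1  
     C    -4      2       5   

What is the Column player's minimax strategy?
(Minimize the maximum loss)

Column should play X, value = 1

Work:
Column player minimizes Row's maximum payoff:
Column X: max payoff to Row = 1
Column Y: max payoff to Row = 2
Column Z: max payoff to Row = 5
Minimum is 1, achieved by column X.
Minimax strategy: X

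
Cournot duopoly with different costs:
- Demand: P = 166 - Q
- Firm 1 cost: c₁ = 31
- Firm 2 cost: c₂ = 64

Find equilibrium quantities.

q₁* = 56.0, q₂* = 23.0

Work:
Reaction: q₁ = (166 - 31 - q₂)/2
Reaction: q₂ = (166 - 64 - q₁)/2
Solve simultaneously:
q₁* = (166 - 2×31 + 64)/3 = 56.0
q₂* = (166 - 2×64 + 31)/3 = 23.0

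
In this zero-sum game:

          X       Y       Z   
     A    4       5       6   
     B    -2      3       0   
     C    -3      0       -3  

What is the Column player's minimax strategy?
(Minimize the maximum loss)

Column should play X, value = 4

Work:
Column player minimizes Row's maximum payoff:
Column X: max payoff to Row = 4
Column Y: max payoff to Row = 5
Column Z: max payoff to Row = 6
Minimum is 4, achieved by column X.
Minimax strategy: X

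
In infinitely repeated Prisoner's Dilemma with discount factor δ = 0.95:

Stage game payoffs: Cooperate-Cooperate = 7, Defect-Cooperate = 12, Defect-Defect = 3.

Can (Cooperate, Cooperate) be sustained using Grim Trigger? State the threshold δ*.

δ* = 0.5556; since δ = 0.95 ≥ 0.5556, cooperation can be sustained

Work:
For Grim Trigger:
Cooperate forever: 7/(1-δ)
Defect then punished: 12 + 3·δ/(1-δ)
Need: 7/(1-δ) ≥ 12 + 3·δ/(1-δ)
Solving: δ ≥ (T-R)/(T-P) = (12-7)/(12-3) = 0.5556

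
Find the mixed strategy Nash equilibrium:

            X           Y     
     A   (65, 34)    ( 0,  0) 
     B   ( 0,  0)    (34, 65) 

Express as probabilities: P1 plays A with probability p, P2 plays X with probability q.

p = 0.6566, q = 0.3434

Work:
Find probabilities that make opponent indifferent:
P2 chooses q to make P1 indifferent between A and B
P1 chooses p to make P2 indifferent between X and Y
Mixed NE: P1 plays (A: 0.6566, B: 0.3434), P2 plays (X: 0.3434, Y: 0.6566)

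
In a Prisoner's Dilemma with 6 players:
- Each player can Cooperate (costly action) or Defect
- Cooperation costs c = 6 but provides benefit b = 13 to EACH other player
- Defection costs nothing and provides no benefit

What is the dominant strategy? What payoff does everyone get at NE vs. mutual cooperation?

Dominant: Defect; NE payoff = 0; Coop payoff = 59

Work:
Defect dominates (saves cost c = 6, benefit to others is external)
NE: All defect → everyone gets 0
If all cooperate: each receives (5)×13 - 6 = 59
Social dilemma: 59 > 0 but NE gives 0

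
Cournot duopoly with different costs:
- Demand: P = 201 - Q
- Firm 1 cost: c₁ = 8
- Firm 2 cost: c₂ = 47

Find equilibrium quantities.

q₁* = 77.33, q₂* = 38.33

Work:
Reaction: q₁ = (201 - 8 - q₂)/2
Reaction: q₂ = (201 - 47 - q₁)/2
Solve simultaneously:
q₁* = (201 - 2×8 + 47)/3 = 77.33
q₂* = (201 - 2×47 + 8)/3 = 38.33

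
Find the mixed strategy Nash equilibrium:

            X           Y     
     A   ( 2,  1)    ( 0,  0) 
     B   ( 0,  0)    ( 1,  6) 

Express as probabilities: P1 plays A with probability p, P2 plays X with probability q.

p = 0.8571, q = 0.3333

Work:
Find probabilities that make opponent indifferent:
P2 chooses q to make P1 indifferent between A and B
P1 chooses p to make P2 indifferent between X and Y
Mixed NE: P1 plays (A: 0.8571, B: 0.1429), P2 plays (X: 0.3333, Y: 0.6667)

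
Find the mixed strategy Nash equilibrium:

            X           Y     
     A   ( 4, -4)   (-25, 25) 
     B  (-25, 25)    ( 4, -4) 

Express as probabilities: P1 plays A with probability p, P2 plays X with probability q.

p = 0.5, q = 0.5

Work:
Find probabilities that make opponent indifferent:
P2 chooses q to make P1 indifferent between A and B
P1 chooses p to make P2 indifferent between X and Y
Mixed NE: P1 plays (A: 0.5, B: 0.5), P2 plays (X: 0.5, Y: 0.5)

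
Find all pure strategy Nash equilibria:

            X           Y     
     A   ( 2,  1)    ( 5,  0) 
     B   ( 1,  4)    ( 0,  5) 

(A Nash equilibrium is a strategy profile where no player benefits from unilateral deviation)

Nash equilibrium: (A, X)

Work:
Best responses:
  P1 vs X: payoffs [2, 1] → best response A (payoff 2)
  P1 vs Y: payoffs [5, 0] → best response A (payoff 5)
  P2 vs A: payoffs [1, 0] → best response X (payoff 1)
  P2 vs B: payoffs [4, 5] → best response Y (payoff 5)
Mutual best responses: (A,X) → Nash equilibria.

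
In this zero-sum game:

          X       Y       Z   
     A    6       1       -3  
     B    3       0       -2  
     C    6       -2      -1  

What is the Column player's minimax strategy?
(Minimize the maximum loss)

Column should play Z, value = -1

Work:
Column player minimizes Row's maximum payoff:
Column X: max payoff to Row = 6
Column Y: max payoff to Row = 1
Column Z: max payoff to Row = -1
Minimum is -1, achieved by column Z.
Minimax strategy: Z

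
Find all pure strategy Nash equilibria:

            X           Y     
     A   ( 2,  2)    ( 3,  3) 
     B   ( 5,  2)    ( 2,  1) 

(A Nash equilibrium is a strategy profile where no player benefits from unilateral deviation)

Nash equilibrium: (A, Y), (B, X)

Work:
Best responses:
  P1 vs X: payoffs [2, 5] → best response B (payoff 5)
  P1 vs Y: payoffs [3, 2] → best response A (payoff 3)
  P2 vs A: payoffs [2, 3] → best response Y (payoff 3)
  P2 vs B: payoffs [2, 1] → best response X (payoff 2)
Mutual best responses: (A,Y), (B,X) → Nash equilibria.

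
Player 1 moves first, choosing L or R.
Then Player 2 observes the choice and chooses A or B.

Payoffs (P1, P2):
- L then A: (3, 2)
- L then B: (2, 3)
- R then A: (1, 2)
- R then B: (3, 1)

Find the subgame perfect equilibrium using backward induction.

P1 plays L, P2 plays B after L and A after R; Payoff (2, 3)

Work:
Backward induction:
After L: P2 chooses B → P1 gets 2
After R: P2 chooses A → P1 gets 1
P1 chooses L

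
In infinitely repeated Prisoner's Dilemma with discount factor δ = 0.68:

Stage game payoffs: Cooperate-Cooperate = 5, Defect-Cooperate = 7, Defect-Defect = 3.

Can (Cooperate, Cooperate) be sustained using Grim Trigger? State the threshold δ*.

δ* = 0.5; since δ = 0.68 ≥ 0.5, cooperation can be sustained

Work:
For Grim Trigger:
Cooperate forever: 5/(1-δ)
Defect then punished: 7 + 3·δ/(1-δ)
Need: 5/(1-δ) ≥ 7 + 3·δ/(1-δ)
Solving: δ ≥ (T-R)/(T-P) = (7-5)/(7-3) = 0.5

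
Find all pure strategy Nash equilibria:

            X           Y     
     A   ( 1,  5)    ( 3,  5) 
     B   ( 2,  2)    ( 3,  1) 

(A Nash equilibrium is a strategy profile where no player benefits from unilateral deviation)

Nash equilibrium: (A, Y), (B, X)

Work:
Best responses:
  P1 vs X: payoffs [1, 2] → best response B (payoff 2)
  P1 vs Y: payoffs [3, 3] → best response A/B (payoff 3)
  P2 vs A: payoffs [5, 5] → best response X/Y (payoff 5)
  P2 vs B: payoffs [2, 1] → best response X (payoff 2)
Mutual best responses: (A,Y), (B,X) → Nash equilibria.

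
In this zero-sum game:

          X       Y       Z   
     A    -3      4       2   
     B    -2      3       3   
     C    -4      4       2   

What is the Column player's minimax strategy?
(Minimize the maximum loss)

Column should play X, value = -2

Work:
Column player minimizes Row's maximum payoff:
Column X: max payoff to Row = -2
Column Y: max payoff to Row = 4
Column Z: max payoff to Row = 3
Minimum is -2, achieved by column X.
Minimax strategy: X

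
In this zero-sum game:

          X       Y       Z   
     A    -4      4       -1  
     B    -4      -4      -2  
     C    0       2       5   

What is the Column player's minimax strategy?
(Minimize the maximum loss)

Column should play X, value = 0

Work:
Column player minimizes Row's maximum payoff:
Column X: max payoff to Row = 0
Column Y: max payoff to Row = 4
Column Z: max payoff to Row = 5
Minimum is 0, achieved by column X.
Minimax strategy: X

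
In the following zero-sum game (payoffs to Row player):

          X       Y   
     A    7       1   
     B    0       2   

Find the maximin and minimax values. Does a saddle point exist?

Maximin = 1, Minimax = 2, Saddle: False

Work:
Row minimums: [1, 0] → maximin = 1
Column maximums: [7, 2] → minimax = 2
No saddle point (maximin ≠ minimax). Mixed strategy needed.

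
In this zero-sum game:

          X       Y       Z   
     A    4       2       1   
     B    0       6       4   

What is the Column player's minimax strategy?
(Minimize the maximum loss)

Column should play X or Z (all achieve the minimum), value = 4

Work:
Column player minimizes Row's maximum payoff:
Column X: max payoff to Row = 4
Column Y: max payoff to Row = 6
Column Z: max payoff to Row = 4
Minimum is 4, achieved by columns X, Z (tied).
Each of X or Z is a minimax strategy.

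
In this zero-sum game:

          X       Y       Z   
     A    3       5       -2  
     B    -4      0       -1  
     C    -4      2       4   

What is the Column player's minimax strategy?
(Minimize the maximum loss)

Column should play X, value = 3

Work:
Column player minimizes Row's maximum payoff:
Column X: max payoff to Row = 3
Column Y: max payoff to Row = 5
Column Z: max payoff to Row = 4
Minimum is 3, achieved by column X.
Minimax strategy: X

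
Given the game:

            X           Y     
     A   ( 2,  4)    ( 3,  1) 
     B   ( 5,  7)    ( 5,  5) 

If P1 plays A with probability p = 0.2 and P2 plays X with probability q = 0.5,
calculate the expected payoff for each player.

E[P1] = 4.5, E[P2] = 5.3

Work:
E[P1] = p·q·π₁(A,X) + p·(1-q)·π₁(A,Y) + (1-p)·q·π₁(B,X) + (1-p)·(1-q)·π₁(B,Y)
= 0.2·0.5·2 + 0.2·0.5·3 + 0.8·0.5·5 + 0.8·0.5·5
= 4.5

E[P2] = 5.3 (similar calculation)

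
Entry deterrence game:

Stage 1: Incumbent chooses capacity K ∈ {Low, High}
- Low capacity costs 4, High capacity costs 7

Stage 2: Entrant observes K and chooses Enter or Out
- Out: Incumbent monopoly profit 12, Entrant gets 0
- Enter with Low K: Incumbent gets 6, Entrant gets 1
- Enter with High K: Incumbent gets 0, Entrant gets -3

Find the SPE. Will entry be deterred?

SPE: (High, Enter|Low, Out|High); Entry deterred. Incumbent net profit = 5

Work:
After Low K: Entrant enters (1 > 0)
After High K: Entrant stays out (-3 < 0)
Incumbent: Low → 6−4=2, High → 12−7=5
Incumbent chooses High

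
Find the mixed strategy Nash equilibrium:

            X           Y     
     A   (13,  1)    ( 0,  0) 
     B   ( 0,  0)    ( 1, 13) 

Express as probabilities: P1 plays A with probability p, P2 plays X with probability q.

p = 0.9286, q = 0.0714

Work:
Find probabilities that make opponent indifferent:
P2 chooses q to make P1 indifferent between A and B
P1 chooses p to make P2 indifferent between X and Y
Mixed NE: P1 plays (A: 0.9286, B: 0.0714), P2 plays (X: 0.0714, Y: 0.9286)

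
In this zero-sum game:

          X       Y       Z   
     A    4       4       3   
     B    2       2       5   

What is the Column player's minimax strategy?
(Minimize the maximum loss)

Column should play X or Y (all achieve the minimum), value = 4

Work:
Column player minimizes Row's maximum payoff:
Column X: max payoff to Row = 4
Column Y: max payoff to Row = 4
Column Z: max payoff to Row = 5
Minimum is 4, achieved by columns X, Y (tied).
Each of X or Y is a minimax strategy.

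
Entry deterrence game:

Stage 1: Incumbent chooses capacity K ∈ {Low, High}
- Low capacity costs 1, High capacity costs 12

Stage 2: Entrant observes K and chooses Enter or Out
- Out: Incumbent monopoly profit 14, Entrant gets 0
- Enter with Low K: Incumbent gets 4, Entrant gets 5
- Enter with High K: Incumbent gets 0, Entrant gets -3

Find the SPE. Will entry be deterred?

SPE: (Low, Enter|Low, Out|High); Entry not deterred. Incumbent net profit = 3, Entrant gets 5

Work:
After Low K: Entrant enters (5 > 0)
After High K: Entrant stays out (-3 < 0)
Incumbent: Low → 4−1=3, High → 14−12=2
Incumbent chooses Low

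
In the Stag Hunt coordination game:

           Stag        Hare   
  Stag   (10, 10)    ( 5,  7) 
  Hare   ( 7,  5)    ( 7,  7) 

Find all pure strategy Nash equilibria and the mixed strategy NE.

Pure NE: (Stag, Stag) and (Hare, Hare); Mixed NE: p = 0.4, q = 0.4

Work:
Check pure NE:
(Stag, Stag): (10, 10) - no unilateral deviation beneficial
(Hare, Hare): (7, 7) - no unilateral deviation beneficial
Mixed NE: P1 plays Stag with p = 0.4, P2 plays Stag with q = 0.4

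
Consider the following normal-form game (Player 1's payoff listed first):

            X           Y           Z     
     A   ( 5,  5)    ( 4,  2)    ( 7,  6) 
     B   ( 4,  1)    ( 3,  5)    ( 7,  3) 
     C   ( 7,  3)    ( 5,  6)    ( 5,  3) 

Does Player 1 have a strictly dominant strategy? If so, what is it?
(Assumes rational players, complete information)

No strictly dominant strategy exists for Player 1

Work:
A strategy strictly dominates another if it gives a strictly higher payoff against every opponent action. Compare each pair of P1's strategies column-by-column:
  A vs B: [5 vs 4, 4 vs 3, 7 vs 7] → A does not strictly dominate B (column Z: 7 ≤ 7)
  A vs C: [5 vs 7, 4 vs 5, 7 vs 5] → A does not strictly dominate C (column X: 5 ≤ 7)
  B vs A: [4 vs 5, 3 vs 4, 7 vs 7] → B does not strictly dominate A (column X: 4 ≤ 5)
  B vs C: [4 vs 7, 3 vs 5, 7 vs 5] → B does not strictly dominate C (column X: 4 ≤ 7)
  C vs A: [7 vs 5, 5 vs 4, 5 vs 7] → C does not strictly dominate A (column Z: 5 ≤ 7)
  C vs B: [7 vs 4, 5 vs 3, 5 vs 7] → C does not strictly dominate B (column Z: 5 ≤ 7)
No single strategy strictly dominates all others → no strictly dominant strategy.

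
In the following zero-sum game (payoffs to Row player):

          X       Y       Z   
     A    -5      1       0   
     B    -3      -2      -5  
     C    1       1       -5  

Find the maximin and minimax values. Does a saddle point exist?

Maximin = -5, Minimax = 0, Saddle: False

Work:
Row minimums: [-5, -5, -5] → maximin = -5
Column maximums: [1, 1, 0] → minimax = 0
No saddle point (maximin ≠ minimax). Mixed strategy needed.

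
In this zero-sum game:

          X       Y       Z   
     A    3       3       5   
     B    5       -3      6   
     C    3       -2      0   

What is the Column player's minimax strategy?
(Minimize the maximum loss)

Column should play Y, value = 3

Work:
Column player minimizes Row's maximum payoff:
Column X: max payoff to Row = 5
Column Y: max payoff to Row = 3
Column Z: max payoff to Row = 6
Minimum is 3, achieved by column Y.
Minimax strategy: Y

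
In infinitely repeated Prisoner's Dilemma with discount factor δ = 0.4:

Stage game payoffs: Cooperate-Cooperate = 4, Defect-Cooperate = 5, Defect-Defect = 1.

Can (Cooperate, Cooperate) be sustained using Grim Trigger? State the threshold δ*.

δ* = 0.25; since δ = 0.4 ≥ 0.25, cooperation can be sustained

Work:
For Grim Trigger:
Cooperate forever: 4/(1-δ)
Defect then punished: 5 + 1·δ/(1-δ)
Need: 4/(1-δ) ≥ 5 + 1·δ/(1-δ)
Solving: δ ≥ (T-R)/(T-P) = (5-4)/(5-1) = 0.25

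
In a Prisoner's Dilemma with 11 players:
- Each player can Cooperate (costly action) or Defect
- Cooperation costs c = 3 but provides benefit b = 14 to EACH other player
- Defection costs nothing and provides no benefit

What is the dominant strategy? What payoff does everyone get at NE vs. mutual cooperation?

Dominant: Defect; NE payoff = 0; Coop payoff = 137

Work:
Defect dominates (saves cost c = 3, benefit to others is external)
NE: All defect → everyone gets 0
If all cooperate: each receives (10)×14 - 3 = 137
Social dilemma: 137 > 0 but NE gives 0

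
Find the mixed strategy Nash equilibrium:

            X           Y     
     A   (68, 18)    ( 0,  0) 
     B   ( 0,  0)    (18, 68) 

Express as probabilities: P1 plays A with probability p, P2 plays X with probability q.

p = 0.7907, q = 0.2093

Work:
Find probabilities that make opponent indifferent:
P2 chooses q to make P1 indifferent between A and B
P1 chooses p to make P2 indifferent between X and Y
Mixed NE: P1 plays (A: 0.7907, B: 0.2093), P2 plays (X: 0.2093, Y: 0.7907)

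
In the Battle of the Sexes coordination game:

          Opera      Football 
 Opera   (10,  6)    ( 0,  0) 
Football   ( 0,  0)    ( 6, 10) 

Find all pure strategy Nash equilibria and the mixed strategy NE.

Pure NE: (Opera, Opera) and (Football, Football); Mixed NE: p = 0.625, q = 0.375

Work:
Check pure NE:
(Opera, Opera): (10, 6) - no unilateral deviation beneficial
(Football, Football): (6, 10) - no unilateral deviation beneficial
Mixed NE: P1 plays Opera with p = 0.625, P2 plays Opera with q = 0.375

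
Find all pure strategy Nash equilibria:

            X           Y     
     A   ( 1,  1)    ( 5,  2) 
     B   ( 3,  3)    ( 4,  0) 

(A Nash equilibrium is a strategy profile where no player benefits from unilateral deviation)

Nash equilibrium: (A, Y), (B, X)

Work:
Best responses:
  P1 vs X: payoffs [1, 3] → best response B (payoff 3)
  P1 vs Y: payoffs [5, 4] → best response A (payoff 5)
  P2 vs A: payoffs [1, 2] → best response Y (payoff 2)
  P2 vs B: payoffs [3, 0] → best response X (payoff 3)
Mutual best responses: (A,Y), (B,X) → Nash equilibria.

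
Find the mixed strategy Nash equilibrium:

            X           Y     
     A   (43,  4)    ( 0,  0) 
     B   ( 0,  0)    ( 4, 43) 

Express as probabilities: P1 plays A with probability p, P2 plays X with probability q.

p = 0.9149, q = 0.0851

Work:
Find probabilities that make opponent indifferent:
P2 chooses q to make P1 indifferent between A and B
P1 chooses p to make P2 indifferent between X and Y
Mixed NE: P1 plays (A: 0.9149, B: 0.0851), P2 plays (X: 0.0851, Y: 0.9149)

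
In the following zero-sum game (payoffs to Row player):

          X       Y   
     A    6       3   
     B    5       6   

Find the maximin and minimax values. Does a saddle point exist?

Maximin = 5, Minimax = 6, Saddle: False

Work:
Row minimums: [3, 5] → maximin = 5
Column maximums: [6, 6] → minimax = 6
No saddle point (maximin ≠ minimax). Mixed strategy needed.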